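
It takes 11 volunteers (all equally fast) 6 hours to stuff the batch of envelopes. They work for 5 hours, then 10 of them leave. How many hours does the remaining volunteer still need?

11 hours

One volunteer does 1/66 of the job per hour.
After 5 hours with 11 volunteers, 5/6 is done (1/6 left).
With 1 volunteer the rate is 1/66, so the rest takes 1/6 ÷ 1/66 = 11 hours.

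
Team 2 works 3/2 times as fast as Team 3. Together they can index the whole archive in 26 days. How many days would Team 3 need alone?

Let Team 3's rate be r; then Team 2's rate is (3/2)r, so together (3/2 + 1)r = (5/2)r = 1/26.
Thus r = 1/65 per day.
Team 3 alone: 65 days; Team 2 alone: 130/3 days.

65 days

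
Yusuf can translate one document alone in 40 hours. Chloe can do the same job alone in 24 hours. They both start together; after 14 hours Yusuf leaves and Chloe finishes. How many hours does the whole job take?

In the first 14 hours the combined rate is 1/15, so 14/15 of the job is done, leaving 1/15.
After Yusuf leaves the rate is 1/24 per hour; the remaining 1/15 takes 8/5 hours.
Total = 14 + 8/5 = 78/5 hours.

78/5 hours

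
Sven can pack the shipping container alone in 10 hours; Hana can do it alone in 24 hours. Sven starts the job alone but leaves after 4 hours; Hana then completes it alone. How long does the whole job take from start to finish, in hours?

In 4 hours Sven does 4/10 = 2/5 of the job, leaving 3/5.
Hana works at 1/24 per hour, so finishing takes 3/5 ÷ 1/24 = 72/5 hours.
Total time = 4 + 72/5 = 92/5 hours.

92/5 hours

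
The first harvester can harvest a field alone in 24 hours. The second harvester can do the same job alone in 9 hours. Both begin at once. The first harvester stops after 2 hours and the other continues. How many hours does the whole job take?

In the first 2 hours the combined rate is 11/72, so 11/36 of the job is done, leaving 25/36.
After the first harvester leaves the rate is 1/9 per hour; the remaining 25/36 takes 25/4 hours.
Total = 2 + 25/4 = 33/4 hours.

33/4 hours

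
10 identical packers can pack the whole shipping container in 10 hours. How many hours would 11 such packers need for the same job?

100/11 hours

Total work is 10·10 = 100 packer-hours.
With 11 packers: 100/11 hours.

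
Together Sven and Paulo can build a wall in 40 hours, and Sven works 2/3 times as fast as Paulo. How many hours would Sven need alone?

100 hours

Let Paulo's rate be r; then Sven's rate is (2/3)r, so together (2/3 + 1)r = (5/3)r = 1/40.
Thus r = 3/200 per hour.
Paulo alone: 200/3 hours; Sven alone: 100 hours.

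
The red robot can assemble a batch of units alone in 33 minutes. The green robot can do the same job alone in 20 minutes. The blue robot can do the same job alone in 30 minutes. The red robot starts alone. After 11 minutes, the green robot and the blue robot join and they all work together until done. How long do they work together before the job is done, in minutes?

88/15 minutes

In the first 11 minutes the red robot alone does 11/33 = 1/3 of the job, leaving 2/3.
Once everyone is working, combined rate: 1/33 + 1/20 + 1/30 = (20 + 33 + 22)/660 = 75/660 = 5/44 per minute.
Remaining 2/3 at 5/44 per minute takes 88/15 minutes.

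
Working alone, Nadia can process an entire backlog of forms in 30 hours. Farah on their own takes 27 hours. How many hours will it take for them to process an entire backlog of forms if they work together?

With two workers the combined time is the product over the sum: 30·27/(30+27) = 810/57 = 270/19 hours.

270/19 hours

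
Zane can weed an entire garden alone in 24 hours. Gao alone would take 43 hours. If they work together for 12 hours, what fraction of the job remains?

19/86

Combined rate: 1/24 + 1/43 = (43 + 24)/1032 = 67/1032 per hour.
In 12 hours they complete 12·67/1032 = 67/86 of the job.
So 19/86 remains.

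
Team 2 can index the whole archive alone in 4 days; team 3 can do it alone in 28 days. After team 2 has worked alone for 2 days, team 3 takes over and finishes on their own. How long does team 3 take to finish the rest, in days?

In 2 days team 2 does 2/4 = 1/2 of the job, leaving 1/2.
Team 3 works at 1/28 per day, so finishing takes 1/2 ÷ 1/28 = 14 days.

14 days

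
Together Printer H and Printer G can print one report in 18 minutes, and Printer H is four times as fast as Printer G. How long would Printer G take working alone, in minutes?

90 minutes

Let Printer G's rate be r; then Printer H's rate is 4r, so together (4 + 1)r = 5r = 1/18.
Thus r = 1/90 per minute.
Printer G alone: 90 minutes; Printer H alone: 45/2 minutes.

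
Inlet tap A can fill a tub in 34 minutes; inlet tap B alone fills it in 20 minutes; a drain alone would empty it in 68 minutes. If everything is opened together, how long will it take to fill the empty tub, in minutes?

170/11 minutes

Net rate = 1/34 + 1/20 − 1/68 = (10 + 17 − 5)/340 = 22/340 = 11/170 per minute.
Filling time = 1 ÷ (11/170) = 170/11 minutes.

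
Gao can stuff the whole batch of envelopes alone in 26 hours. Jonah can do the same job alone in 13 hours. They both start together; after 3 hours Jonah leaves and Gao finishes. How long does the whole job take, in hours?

20 hours

In the first 3 hours the combined rate is 3/26, so 9/26 of the job is done, leaving 17/26.
After Jonah leaves the rate is 1/26 per hour; the remaining 17/26 takes 17 hours.
Total = 3 + 17 = 20 hours.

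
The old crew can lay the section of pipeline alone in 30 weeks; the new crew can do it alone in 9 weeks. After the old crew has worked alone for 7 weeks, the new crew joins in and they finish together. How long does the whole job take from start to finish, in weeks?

160/13 weeks

In 7 weeks the old crew does 7/30 of the job, leaving 23/30.
The old crew and the new crew together work at 13/90 per week, so finishing takes 23/30 ÷ 13/90 = 69/13 weeks.
Total time = 7 + 69/13 = 160/13 weeks.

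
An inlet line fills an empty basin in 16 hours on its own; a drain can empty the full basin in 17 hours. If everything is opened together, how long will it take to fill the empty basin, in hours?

Net rate = 1/16 − 1/17 = (17 − 16)/272 = 1/272 per hour.
Filling time = 1 ÷ (1/272) = 272 hours.

272 hours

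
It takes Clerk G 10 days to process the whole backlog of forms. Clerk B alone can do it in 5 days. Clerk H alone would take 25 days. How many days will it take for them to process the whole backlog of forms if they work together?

50/17 days

Combined rate: 1/10 + 1/5 + 1/25 = (5 + 10 + 2)/50 = 17/50 per day.
Time = 1 ÷ (17/50) = 50/17 days.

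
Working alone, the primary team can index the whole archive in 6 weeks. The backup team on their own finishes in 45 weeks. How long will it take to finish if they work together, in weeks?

90/17 weeks

With two workers the combined time is the product over the sum: 6·45/(6+45) = 270/51 = 90/17 weeks.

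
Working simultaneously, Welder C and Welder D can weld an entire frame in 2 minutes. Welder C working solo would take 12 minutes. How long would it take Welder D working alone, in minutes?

Combined rate is 1/2 per minute.
Known contribution: 1/12 per minute.
So Welder D's rate is 1/2 − 1/12 = 5/12, meaning 12/5 minutes alone.

12/5 minutes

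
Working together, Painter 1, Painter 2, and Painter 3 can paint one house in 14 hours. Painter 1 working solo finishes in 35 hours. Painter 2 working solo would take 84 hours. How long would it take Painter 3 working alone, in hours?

Combined rate is 1/14 per hour.
Known contribution: 1/35 + 1/84 = (12 + 5)/420 = 17/420 per hour.
So Painter 3's rate is 1/14 − 17/420 = 13/420, meaning 420/13 hours alone.

420/13 hours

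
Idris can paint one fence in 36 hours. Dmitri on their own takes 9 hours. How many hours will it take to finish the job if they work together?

36/5 hours

With two workers the combined time is the product over the sum: 36·9/(36+9) = 324/45 = 36/5 hours.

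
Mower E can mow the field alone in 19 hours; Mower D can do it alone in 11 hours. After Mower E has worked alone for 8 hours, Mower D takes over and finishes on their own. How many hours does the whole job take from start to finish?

273/19 hours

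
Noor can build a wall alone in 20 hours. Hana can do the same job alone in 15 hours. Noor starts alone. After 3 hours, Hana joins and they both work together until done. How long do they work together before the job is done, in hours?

51/7 hours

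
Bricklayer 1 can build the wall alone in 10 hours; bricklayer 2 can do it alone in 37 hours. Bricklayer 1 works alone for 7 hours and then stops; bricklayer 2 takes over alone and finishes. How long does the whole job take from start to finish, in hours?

In 7 hours bricklayer 1 does 7/10 of the job, leaving 3/10.
Bricklayer 2 works at 1/37 per hour, so finishing takes 3/10 ÷ 1/37 = 111/10 hours.
Total time = 7 + 111/10 = 181/10 hours.

181/10 hours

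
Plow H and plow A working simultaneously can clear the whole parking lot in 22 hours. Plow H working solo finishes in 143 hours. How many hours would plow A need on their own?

26 hours

Combined rate is 1/22 per hour.
Known contribution: 1/143 per hour.
So plow A's rate is 1/22 − 1/143 = 1/26, meaning 26 hours alone.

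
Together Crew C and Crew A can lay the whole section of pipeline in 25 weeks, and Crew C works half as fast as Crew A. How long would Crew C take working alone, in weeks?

75 weeks

Let Crew A's rate be r; then Crew C's rate is (1/2)r, so together (1/2 + 1)r = (3/2)r = 1/25.
Thus r = 2/75 per week.
Crew A alone: 75/2 weeks; Crew C alone: 75 weeks.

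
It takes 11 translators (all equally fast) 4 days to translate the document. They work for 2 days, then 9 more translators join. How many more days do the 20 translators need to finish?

11/10 days

One translator does 1/44 of the job per day.
After 2 days with 11 translators, 1/2 is done (1/2 left).
With 20 translators the rate is 20/44 = 5/11, so the rest takes 1/2 ÷ 5/11 = 11/10 days.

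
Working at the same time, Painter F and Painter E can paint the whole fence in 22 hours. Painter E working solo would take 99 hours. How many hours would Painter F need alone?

198/7 hours

Combined rate is 1/22 per hour.
Known contribution: 1/99 per hour.
So Painter F's rate is 1/22 − 1/99 = 7/198, meaning 198/7 hours alone.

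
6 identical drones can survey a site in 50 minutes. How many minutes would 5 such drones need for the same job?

Total work is 6·50 = 300 drone-minutes.
With 5 drones: 300/5 = 60 minutes.

60 minutes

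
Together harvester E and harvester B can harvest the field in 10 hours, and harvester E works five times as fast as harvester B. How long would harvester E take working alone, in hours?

Let harvester B's rate be r; then harvester E's rate is 5r, so together (5 + 1)r = 6r = 1/10.
Thus r = 1/60 per hour.
Harvester B alone: 60 hours; harvester E alone: 12 hours.

12 hours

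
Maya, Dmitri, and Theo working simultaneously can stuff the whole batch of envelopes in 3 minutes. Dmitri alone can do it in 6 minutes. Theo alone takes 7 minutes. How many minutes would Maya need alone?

42 minutes

Combined rate is 1/3 per minute.
Known contribution: 1/6 + 1/7 = (7 + 6)/42 = 13/42 per minute.
So Maya's rate is 1/3 − 13/42 = 1/42, meaning 42 minutes alone.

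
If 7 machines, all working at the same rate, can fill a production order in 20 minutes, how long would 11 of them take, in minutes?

140/11 minutes

Total work is 7·20 = 140 machine-minutes.
With 11 machines: 140/11 minutes.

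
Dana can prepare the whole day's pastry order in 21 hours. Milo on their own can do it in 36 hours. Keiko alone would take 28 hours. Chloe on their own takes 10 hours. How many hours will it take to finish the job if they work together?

90/19 hours

Combined rate: 1/21 + 1/36 + 1/28 + 1/10 = (60 + 35 + 45 + 126)/1260 = 266/1260 = 19/90 per hour.
Time = 1 ÷ (19/90) = 90/19 hours.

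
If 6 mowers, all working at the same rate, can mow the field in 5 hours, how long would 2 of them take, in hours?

15 hours

Total work is 6·5 = 30 mower-hours.
With 2 mowers: 30/2 = 15 hours.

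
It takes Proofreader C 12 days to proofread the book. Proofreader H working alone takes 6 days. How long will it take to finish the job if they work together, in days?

4 days

With two workers the combined time is the product over the sum: 12·6/(12+6) = 72/18 = 4 days.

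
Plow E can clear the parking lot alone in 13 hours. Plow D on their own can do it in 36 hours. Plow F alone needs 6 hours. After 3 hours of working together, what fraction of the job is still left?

Combined rate: 1/13 + 1/36 + 1/6 = (36 + 13 + 78)/468 = 127/468 per hour.
In 3 hours they complete 3·127/468 = 127/156 of the job.
So 29/156 remains.

29/156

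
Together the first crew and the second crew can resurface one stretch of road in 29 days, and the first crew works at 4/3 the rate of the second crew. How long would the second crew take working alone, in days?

Let the second crew's rate be r; then the first crew's rate is (4/3)r, so together (4/3 + 1)r = (7/3)r = 1/29.
Thus r = 3/203 per day.
The second crew alone: 203/3 days; the first crew alone: 203/4 days.

203/3 days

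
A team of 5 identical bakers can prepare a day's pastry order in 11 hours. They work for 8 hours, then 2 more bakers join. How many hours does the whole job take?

One baker does 1/55 of the job per hour.
After 8 hours with 5 bakers, 8/11 is done (3/11 left).
With 7 bakers the rate is 7/55, so the rest takes 3/11 ÷ 7/55 = 15/7 hours.
Total = 8 + 15/7 = 71/7 hours.

71/7 hours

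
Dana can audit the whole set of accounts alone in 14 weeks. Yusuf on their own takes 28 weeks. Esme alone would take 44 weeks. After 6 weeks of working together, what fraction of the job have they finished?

Combined rate: 1/14 + 1/28 + 1/44 = (22 + 11 + 7)/308 = 40/308 = 10/77 per week.
In 6 weeks they complete 6·10/77 = 60/77 of the job.

60/77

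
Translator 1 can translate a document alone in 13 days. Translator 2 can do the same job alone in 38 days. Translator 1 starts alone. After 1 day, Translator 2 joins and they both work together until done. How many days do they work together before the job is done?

152/17 days

In the first 1 day Translator 1 alone does 1/13 of the job, leaving 12/13.
Once everyone is working, combined rate: 1/13 + 1/38 = (38 + 13)/494 = 51/494 per day.
Remaining 12/13 at 51/494 per day takes 152/17 days.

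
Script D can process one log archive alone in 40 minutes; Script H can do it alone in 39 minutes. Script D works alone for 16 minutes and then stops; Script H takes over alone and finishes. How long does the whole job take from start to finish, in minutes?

197/5 minutes

In 16 minutes Script D does 16/40 = 2/5 of the job, leaving 3/5.
Script H works at 1/39 per minute, so finishing takes 3/5 ÷ 1/39 = 117/5 minutes.
Total time = 16 + 117/5 = 197/5 minutes.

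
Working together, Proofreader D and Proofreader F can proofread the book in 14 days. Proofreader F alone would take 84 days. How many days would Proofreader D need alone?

Combined rate is 1/14 per day.
Known contribution: 1/84 per day.
So Proofreader D's rate is 1/14 − 1/84 = 5/84, meaning 84/5 days alone.

84/5 days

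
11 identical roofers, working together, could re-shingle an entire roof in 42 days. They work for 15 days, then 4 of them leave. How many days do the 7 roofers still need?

One roofer does 1/462 of the job per day.
After 15 days with 11 roofers, 5/14 is done (9/14 left).
With 7 roofers the rate is 7/462 = 1/66, so the rest takes 9/14 ÷ 1/66 = 297/7 days.

297/7 days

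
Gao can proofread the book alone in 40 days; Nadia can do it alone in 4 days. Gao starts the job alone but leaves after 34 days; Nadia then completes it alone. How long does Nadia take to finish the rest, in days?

In 34 days Gao does 34/40 = 17/20 of the job, leaving 3/20.
Nadia works at 1/4 per day, so finishing takes 3/20 ÷ 1/4 = 3/5 days.

3/5 days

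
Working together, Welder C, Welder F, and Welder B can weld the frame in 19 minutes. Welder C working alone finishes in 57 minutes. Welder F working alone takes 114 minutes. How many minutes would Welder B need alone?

38 minutes

Combined rate is 1/19 per minute.
Known contribution: 1/57 + 1/114 = (2 + 1)/114 = 3/114 = 1/38 per minute.
So Welder B's rate is 1/19 − 1/38 = 1/38, meaning 38 minutes alone.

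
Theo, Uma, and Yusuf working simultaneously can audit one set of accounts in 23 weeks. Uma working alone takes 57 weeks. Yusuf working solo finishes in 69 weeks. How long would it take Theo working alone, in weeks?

437/5 weeks

Combined rate is 1/23 per week.
Known contribution: 1/57 + 1/69 = (23 + 19)/1311 = 42/1311 = 14/437 per week.
So Theo's rate is 1/23 − 14/437 = 5/437, meaning 437/5 weeks alone.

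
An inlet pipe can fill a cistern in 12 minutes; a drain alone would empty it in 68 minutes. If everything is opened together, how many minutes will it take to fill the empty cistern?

102/7 minutes

Net rate = 1/12 − 1/68 = (17 − 3)/204 = 14/204 = 7/102 per minute.
Filling time = 1 ÷ (7/102) = 102/7 minutes.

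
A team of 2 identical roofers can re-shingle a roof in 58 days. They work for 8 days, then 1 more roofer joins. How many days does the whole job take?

One roofer does 1/116 of the job per day.
After 8 days with 2 roofers, 4/29 is done (25/29 left).
With 3 roofers the rate is 3/116, so the rest takes 25/29 ÷ 3/116 = 100/3 days.
Total = 8 + 100/3 = 124/3 days.

124/3 days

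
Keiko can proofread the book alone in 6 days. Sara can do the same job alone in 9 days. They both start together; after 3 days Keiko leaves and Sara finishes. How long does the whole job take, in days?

9/2 days

In the first 3 days the combined rate is 5/18, so 5/6 of the job is done, leaving 1/6.
After Keiko leaves the rate is 1/9 per day; the remaining 1/6 takes 3/2 days.
Total = 3 + 3/2 = 9/2 days.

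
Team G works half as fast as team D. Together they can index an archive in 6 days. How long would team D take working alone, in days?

9 days

Let team D's rate be r; then team G's rate is (1/2)r, so together (1/2 + 1)r = (3/2)r = 1/6.
Thus r = 1/9 per day.
Team D alone: 9 days; team G alone: 18 days.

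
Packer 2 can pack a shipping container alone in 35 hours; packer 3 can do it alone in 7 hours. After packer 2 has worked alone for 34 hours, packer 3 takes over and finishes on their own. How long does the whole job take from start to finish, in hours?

171/5 hours

In 34 hours packer 2 does 34/35 of the job, leaving 1/35.
Packer 3 works at 1/7 per hour, so finishing takes 1/35 ÷ 1/7 = 1/5 hours.
Total time = 34 + 1/5 = 171/5 hours.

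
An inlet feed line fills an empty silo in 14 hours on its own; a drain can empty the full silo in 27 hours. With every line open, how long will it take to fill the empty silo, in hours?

378/13 hours

Net rate = 1/14 − 1/27 = (27 − 14)/378 = 13/378 per hour.
Filling time = 1 ÷ (13/378) = 378/13 hours.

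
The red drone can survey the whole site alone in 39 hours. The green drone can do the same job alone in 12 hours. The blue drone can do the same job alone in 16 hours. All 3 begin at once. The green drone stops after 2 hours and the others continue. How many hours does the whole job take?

104/11 hours

In the first 2 hours the combined rate is 107/624, so 107/312 of the job is done, leaving 205/312.
After the green drone leaves the rate is 55/624 per hour; the remaining 205/312 takes 82/11 hours.
Total = 2 + 82/11 = 104/11 hours.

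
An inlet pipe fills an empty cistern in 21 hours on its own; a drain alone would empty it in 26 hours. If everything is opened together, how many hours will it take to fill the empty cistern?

Net rate = 1/21 − 1/26 = (26 − 21)/546 = 5/546 per hour.
Filling time = 1 ÷ (5/546) = 546/5 hours.

546/5 hours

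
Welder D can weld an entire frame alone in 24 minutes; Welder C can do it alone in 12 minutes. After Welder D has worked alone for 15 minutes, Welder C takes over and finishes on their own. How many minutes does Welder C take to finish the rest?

9/2 minutes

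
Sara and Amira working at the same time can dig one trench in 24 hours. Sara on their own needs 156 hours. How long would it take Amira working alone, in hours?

Combined rate is 1/24 per hour.
Known contribution: 1/156 per hour.
So Amira's rate is 1/24 − 1/156 = 11/312, meaning 312/11 hours alone.

312/11 hours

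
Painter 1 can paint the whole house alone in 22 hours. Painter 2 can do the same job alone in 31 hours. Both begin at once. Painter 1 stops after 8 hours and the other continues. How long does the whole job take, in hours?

217/11 hours

In the first 8 hours the combined rate is 53/682, so 212/341 of the job is done, leaving 129/341.
After painter 1 leaves the rate is 1/31 per hour; the remaining 129/341 takes 129/11 hours.
Total = 8 + 129/11 = 217/11 hours.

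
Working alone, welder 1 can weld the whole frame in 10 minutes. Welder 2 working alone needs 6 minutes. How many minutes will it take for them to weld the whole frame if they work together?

With two workers the combined time is the product over the sum: 10·6/(10+6) = 60/16 = 15/4 minutes.

15/4 minutes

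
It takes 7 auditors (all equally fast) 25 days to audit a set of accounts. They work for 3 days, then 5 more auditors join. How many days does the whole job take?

95/6 days

One auditor does 1/175 of the job per day.
After 3 days with 7 auditors, 3/25 is done (22/25 left).
With 12 auditors the rate is 12/175, so the rest takes 22/25 ÷ 12/175 = 77/6 days.
Total = 3 + 77/6 = 95/6 days.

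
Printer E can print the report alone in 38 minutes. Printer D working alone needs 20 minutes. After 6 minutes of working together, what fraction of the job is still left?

103/190

Combined rate: 1/38 + 1/20 = (10 + 19)/380 = 29/380 per minute.
In 6 minutes they complete 6·29/380 = 87/190 of the job.
So 103/190 remains.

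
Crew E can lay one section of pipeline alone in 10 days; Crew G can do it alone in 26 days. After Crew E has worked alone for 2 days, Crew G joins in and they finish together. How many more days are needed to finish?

52/9 days

In 2 days Crew E does 2/10 = 1/5 of the job, leaving 4/5.
Crew E and Crew G together work at 9/65 per day, so finishing takes 4/5 ÷ 9/65 = 52/9 days.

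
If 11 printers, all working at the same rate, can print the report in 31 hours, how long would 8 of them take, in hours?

Total work is 11·31 = 341 printer-hours.
With 8 printers: 341/8 hours.

341/8 hours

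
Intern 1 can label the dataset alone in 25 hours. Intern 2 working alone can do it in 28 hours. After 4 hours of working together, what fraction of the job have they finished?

53/175

Combined rate: 1/25 + 1/28 = (28 + 25)/700 = 53/700 per hour.
In 4 hours they complete 4·53/700 = 53/175 of the job.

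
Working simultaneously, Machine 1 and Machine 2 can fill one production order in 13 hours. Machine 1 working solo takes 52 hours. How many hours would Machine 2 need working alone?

52/3 hours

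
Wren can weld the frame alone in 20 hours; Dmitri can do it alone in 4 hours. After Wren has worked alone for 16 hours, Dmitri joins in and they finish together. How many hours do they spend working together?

2/3 hours

In 16 hours Wren does 16/20 = 4/5 of the job, leaving 1/5.
Wren and Dmitri together work at 3/10 per hour, so finishing takes 1/5 ÷ 3/10 = 2/3 hours.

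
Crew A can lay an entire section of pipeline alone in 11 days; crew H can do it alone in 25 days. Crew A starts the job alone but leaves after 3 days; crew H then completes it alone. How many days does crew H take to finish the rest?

In 3 days crew A does 3/11 of the job, leaving 8/11.
Crew H works at 1/25 per day, so finishing takes 8/11 ÷ 1/25 = 200/11 days.

200/11 days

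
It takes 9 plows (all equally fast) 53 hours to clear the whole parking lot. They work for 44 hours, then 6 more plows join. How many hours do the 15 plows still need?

27/5 hours

One plow does 1/477 of the job per hour.
After 44 hours with 9 plows, 44/53 is done (9/53 left).
With 15 plows the rate is 15/477 = 5/159, so the rest takes 9/53 ÷ 5/159 = 27/5 hours.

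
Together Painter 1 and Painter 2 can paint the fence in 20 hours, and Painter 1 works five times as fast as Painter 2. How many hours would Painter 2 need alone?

120 hours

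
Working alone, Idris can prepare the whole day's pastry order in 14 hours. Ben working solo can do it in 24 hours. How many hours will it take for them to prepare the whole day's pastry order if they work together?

168/19 hours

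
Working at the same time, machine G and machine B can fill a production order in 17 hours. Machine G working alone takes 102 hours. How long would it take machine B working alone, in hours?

102/5 hours

Combined rate is 1/17 per hour.
Known contribution: 1/102 per hour.
So machine B's rate is 1/17 − 1/102 = 5/102, meaning 102/5 hours alone.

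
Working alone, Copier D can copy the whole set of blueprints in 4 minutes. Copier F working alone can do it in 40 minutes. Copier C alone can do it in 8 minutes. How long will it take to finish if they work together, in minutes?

5/2 minutes

Combined rate: 1/4 + 1/40 + 1/8 = (10 + 1 + 5)/40 = 16/40 = 2/5 per minute.
Time = 1 ÷ (2/5) = 5/2 minutes.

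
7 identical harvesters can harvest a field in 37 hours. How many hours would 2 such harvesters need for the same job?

259/2 hours

Total work is 7·37 = 259 harvester-hours.
With 2 harvesters: 259/2 hours.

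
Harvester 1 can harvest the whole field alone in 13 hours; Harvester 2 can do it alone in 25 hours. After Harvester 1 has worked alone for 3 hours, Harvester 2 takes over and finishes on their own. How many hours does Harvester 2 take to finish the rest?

In 3 hours Harvester 1 does 3/13 of the job, leaving 10/13.
Harvester 2 works at 1/25 per hour, so finishing takes 10/13 ÷ 1/25 = 250/13 hours.

250/13 hours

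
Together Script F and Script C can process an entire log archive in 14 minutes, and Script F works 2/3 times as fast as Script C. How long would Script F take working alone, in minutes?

Let Script C's rate be r; then Script F's rate is (2/3)r, so together (2/3 + 1)r = (5/3)r = 1/14.
Thus r = 3/70 per minute.
Script C alone: 70/3 minutes; Script F alone: 35 minutes.

35 minutes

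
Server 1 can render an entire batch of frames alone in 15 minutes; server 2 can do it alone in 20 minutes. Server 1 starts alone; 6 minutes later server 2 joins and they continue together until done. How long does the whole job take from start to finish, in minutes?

78/7 minutes

In 6 minutes server 1 does 6/15 = 2/5 of the job, leaving 3/5.
Server 1 and server 2 together work at 7/60 per minute, so finishing takes 3/5 ÷ 7/60 = 36/7 minutes.
Total time = 6 + 36/7 = 78/7 minutes.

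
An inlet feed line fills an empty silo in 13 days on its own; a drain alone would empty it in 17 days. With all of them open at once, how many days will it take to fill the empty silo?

Net rate = 1/13 − 1/17 = (17 − 13)/221 = 4/221 per day.
Filling time = 1 ÷ (4/221) = 221/4 days.

221/4 days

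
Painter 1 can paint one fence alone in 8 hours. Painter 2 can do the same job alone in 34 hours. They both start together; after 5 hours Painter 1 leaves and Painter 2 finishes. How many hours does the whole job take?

51/4 hours

In the first 5 hours the combined rate is 21/136, so 105/136 of the job is done, leaving 31/136.
After Painter 1 leaves the rate is 1/34 per hour; the remaining 31/136 takes 31/4 hours.
Total = 5 + 31/4 = 51/4 hours.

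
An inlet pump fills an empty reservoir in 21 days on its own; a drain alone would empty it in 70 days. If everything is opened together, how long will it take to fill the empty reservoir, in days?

30 days

Net rate = 1/21 − 1/70 = (10 − 3)/210 = 7/210 = 1/30 per day.
Filling time = 1 ÷ (1/30) = 30 days.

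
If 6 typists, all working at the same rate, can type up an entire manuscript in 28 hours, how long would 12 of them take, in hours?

Total work is 6·28 = 168 typist-hours.
With 12 typists: 168/12 = 14 hours.

14 hours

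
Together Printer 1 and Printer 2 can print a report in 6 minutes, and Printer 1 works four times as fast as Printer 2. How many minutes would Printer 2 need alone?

Let Printer 2's rate be r; then Printer 1's rate is 4r, so together (4 + 1)r = 5r = 1/6.
Thus r = 1/30 per minute.
Printer 2 alone: 30 minutes; Printer 1 alone: 15/2 minutes.

30 minutes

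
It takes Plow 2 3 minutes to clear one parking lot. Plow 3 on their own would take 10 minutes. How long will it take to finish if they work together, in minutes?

30/13 minutes

Combined rate: 1/3 + 1/10 = (10 + 3)/30 = 13/30 per minute.
Time = 1 ÷ (13/30) = 30/13 minutes.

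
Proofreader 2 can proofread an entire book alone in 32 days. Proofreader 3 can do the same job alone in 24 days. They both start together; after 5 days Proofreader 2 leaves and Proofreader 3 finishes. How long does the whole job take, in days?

In the first 5 days the combined rate is 7/96, so 35/96 of the job is done, leaving 61/96.
After Proofreader 2 leaves the rate is 1/24 per day; the remaining 61/96 takes 61/4 days.
Total = 5 + 61/4 = 81/4 days.

81/4 days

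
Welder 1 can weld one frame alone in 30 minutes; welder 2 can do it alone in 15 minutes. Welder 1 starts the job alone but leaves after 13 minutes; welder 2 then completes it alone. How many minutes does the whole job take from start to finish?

In 13 minutes welder 1 does 13/30 of the job, leaving 17/30.
Welder 2 works at 1/15 per minute, so finishing takes 17/30 ÷ 1/15 = 17/2 minutes.
Total time = 13 + 17/2 = 43/2 minutes.

43/2 minutes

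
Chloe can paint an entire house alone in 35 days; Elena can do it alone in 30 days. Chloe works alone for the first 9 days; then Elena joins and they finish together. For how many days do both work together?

In 9 days Chloe does 9/35 of the job, leaving 26/35.
Chloe and Elena together work at 13/210 per day, so finishing takes 26/35 ÷ 13/210 = 12 days.

12 days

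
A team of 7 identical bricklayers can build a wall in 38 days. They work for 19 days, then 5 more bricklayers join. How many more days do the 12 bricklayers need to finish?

133/12 days

One bricklayer does 1/266 of the job per day.
After 19 days with 7 bricklayers, 1/2 is done (1/2 left).
With 12 bricklayers the rate is 12/266 = 6/133, so the rest takes 1/2 ÷ 6/133 = 133/12 days.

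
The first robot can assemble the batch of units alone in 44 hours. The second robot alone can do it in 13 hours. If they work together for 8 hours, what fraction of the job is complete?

114/143

Combined rate: 1/44 + 1/13 = (13 + 44)/572 = 57/572 per hour.
In 8 hours they complete 8·57/572 = 114/143 of the job.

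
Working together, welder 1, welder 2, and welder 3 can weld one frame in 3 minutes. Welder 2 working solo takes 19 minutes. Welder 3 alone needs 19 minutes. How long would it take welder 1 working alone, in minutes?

Combined rate is 1/3 per minute.
Known contribution: 1/19 + 1/19 = (1 + 1)/19 = 2/19 per minute.
So welder 1's rate is 1/3 − 2/19 = 13/57, meaning 57/13 minutes alone.

57/13 minutes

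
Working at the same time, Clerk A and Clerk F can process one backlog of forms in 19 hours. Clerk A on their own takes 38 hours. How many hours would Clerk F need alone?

38 hours

Combined rate is 1/19 per hour.
Known contribution: 1/38 per hour.
So Clerk F's rate is 1/19 − 1/38 = 1/38, meaning 38 hours alone.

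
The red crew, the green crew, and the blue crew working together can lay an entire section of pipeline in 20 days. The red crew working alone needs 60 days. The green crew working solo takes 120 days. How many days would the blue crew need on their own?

40 days

Combined rate is 1/20 per day.
Known contribution: 1/60 + 1/120 = (2 + 1)/120 = 3/120 = 1/40 per day.
So the blue crew's rate is 1/20 − 1/40 = 1/40, meaning 40 days alone.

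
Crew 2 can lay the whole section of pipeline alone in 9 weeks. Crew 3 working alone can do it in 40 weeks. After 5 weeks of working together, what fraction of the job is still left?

23/72

Combined rate: 1/9 + 1/40 = (40 + 9)/360 = 49/360 per week.
In 5 weeks they complete 5·49/360 = 49/72 of the job.
So 23/72 remains.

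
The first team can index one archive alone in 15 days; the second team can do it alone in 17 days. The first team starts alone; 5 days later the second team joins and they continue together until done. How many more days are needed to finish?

85/16 days

In 5 days the first team does 5/15 = 1/3 of the job, leaving 2/3.
The first team and the second team together work at 32/255 per day, so finishing takes 2/3 ÷ 32/255 = 85/16 days.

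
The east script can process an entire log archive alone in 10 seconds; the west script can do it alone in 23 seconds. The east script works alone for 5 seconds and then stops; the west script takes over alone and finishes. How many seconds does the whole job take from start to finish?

In 5 seconds the east script does 5/10 = 1/2 of the job, leaving 1/2.
The west script works at 1/23 per second, so finishing takes 1/2 ÷ 1/23 = 23/2 seconds.
Total time = 5 + 23/2 = 33/2 seconds.

33/2 seconds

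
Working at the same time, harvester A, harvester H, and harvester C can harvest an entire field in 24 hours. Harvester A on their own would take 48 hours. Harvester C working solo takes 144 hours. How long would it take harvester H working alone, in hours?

72 hours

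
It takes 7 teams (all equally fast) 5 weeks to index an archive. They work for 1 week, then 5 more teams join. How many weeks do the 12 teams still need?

7/3 weeks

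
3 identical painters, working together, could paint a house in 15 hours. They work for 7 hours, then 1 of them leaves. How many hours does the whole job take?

One painter does 1/45 of the job per hour.
After 7 hours with 3 painters, 7/15 is done (8/15 left).
With 2 painters the rate is 2/45, so the rest takes 8/15 ÷ 2/45 = 12 hours.
Total = 7 + 12 = 19 hours.

19 hours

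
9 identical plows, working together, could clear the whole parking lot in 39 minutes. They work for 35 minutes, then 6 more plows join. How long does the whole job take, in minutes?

187/5 minutes

One plow does 1/351 of the job per minute.
After 35 minutes with 9 plows, 35/39 is done (4/39 left).
With 15 plows the rate is 15/351 = 5/117, so the rest takes 4/39 ÷ 5/117 = 12/5 minutes.
Total = 35 + 12/5 = 187/5 minutes.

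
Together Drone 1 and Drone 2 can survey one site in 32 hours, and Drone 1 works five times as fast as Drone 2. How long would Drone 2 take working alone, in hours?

192 hours

Let Drone 2's rate be r; then Drone 1's rate is 5r, so together (5 + 1)r = 6r = 1/32.
Thus r = 1/192 per hour.
Drone 2 alone: 192 hours; Drone 1 alone: 192/5 hours.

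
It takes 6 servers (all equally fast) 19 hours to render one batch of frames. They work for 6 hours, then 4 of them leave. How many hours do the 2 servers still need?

39 hours

One server does 1/114 of the job per hour.
After 6 hours with 6 servers, 6/19 is done (13/19 left).
With 2 servers the rate is 2/114 = 1/57, so the rest takes 13/19 ÷ 1/57 = 39 hours.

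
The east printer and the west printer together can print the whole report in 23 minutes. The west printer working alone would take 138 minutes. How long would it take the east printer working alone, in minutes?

138/5 minutes

Combined rate is 1/23 per minute.
Known contribution: 1/138 per minute.
So the east printer's rate is 1/23 − 1/138 = 5/138, meaning 138/5 minutes alone.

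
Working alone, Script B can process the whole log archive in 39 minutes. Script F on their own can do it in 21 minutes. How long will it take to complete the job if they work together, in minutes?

With two workers the combined time is the product over the sum: 39·21/(39+21) = 819/60 = 273/20 minutes.

273/20 minutes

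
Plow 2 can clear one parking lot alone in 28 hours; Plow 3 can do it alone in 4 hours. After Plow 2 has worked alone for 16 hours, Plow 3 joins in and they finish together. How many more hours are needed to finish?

3/2 hours

In 16 hours Plow 2 does 16/28 = 4/7 of the job, leaving 3/7.
Plow 2 and Plow 3 together work at 2/7 per hour, so finishing takes 3/7 ÷ 2/7 = 3/2 hours.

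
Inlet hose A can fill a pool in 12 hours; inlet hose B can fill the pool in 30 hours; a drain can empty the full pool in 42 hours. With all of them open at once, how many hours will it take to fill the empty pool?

Net rate = 1/12 + 1/30 − 1/42 = (35 + 14 − 10)/420 = 39/420 = 13/140 per hour.
Filling time = 1 ÷ (13/140) = 140/13 hours.

140/13 hours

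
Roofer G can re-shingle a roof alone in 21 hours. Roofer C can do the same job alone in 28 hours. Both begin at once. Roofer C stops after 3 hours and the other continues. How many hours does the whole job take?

In the first 3 hours the combined rate is 1/12, so 1/4 of the job is done, leaving 3/4.
After roofer C leaves the rate is 1/21 per hour; the remaining 3/4 takes 63/4 hours.
Total = 3 + 63/4 = 75/4 hours.

75/4 hours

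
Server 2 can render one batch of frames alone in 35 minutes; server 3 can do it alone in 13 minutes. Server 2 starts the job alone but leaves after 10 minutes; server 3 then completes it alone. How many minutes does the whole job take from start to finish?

In 10 minutes server 2 does 10/35 = 2/7 of the job, leaving 5/7.
Server 3 works at 1/13 per minute, so finishing takes 5/7 ÷ 1/13 = 65/7 minutes.
Total time = 10 + 65/7 = 135/7 minutes.

135/7 minutes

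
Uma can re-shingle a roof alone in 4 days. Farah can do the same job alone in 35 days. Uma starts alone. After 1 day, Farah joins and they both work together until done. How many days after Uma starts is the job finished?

In the first 1 day Uma alone does 1/4 of the job, leaving 3/4.
Once everyone is working, combined rate: 1/4 + 1/35 = (35 + 4)/140 = 39/140 per day.
Remaining 3/4 at 39/140 per day takes 35/13 days.
Total from the start = 1 + 35/13 = 48/13 days.

48/13 days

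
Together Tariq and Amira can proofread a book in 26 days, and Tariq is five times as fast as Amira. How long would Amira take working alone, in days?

156 days

Let Amira's rate be r; then Tariq's rate is 5r, so together (5 + 1)r = 6r = 1/26.
Thus r = 1/156 per day.
Amira alone: 156 days; Tariq alone: 156/5 days.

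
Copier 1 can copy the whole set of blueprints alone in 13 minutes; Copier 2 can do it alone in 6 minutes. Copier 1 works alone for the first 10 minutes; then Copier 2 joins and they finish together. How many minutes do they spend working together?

In 10 minutes Copier 1 does 10/13 of the job, leaving 3/13.
Copier 1 and Copier 2 together work at 19/78 per minute, so finishing takes 3/13 ÷ 19/78 = 18/19 minutes.

18/19 minutes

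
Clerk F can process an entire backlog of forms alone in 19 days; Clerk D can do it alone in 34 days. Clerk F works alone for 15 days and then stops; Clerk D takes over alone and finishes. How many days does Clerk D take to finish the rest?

136/19 days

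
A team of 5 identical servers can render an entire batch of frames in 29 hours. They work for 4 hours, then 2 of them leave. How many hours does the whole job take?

137/3 hours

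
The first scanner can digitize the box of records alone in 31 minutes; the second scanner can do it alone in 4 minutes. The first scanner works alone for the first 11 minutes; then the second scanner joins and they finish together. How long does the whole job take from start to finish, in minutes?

In 11 minutes the first scanner does 11/31 of the job, leaving 20/31.
The first scanner and the second scanner together work at 35/124 per minute, so finishing takes 20/31 ÷ 35/124 = 16/7 minutes.
Total time = 11 + 16/7 = 93/7 minutes.

93/7 minutes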